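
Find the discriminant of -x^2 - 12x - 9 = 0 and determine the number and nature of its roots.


For ax^2 + bx + c = 0, discriminant D = b^2 - 4ac
Here a = -1, b = -12, c = -9
D = (-12)^2 - 4(-1)(-9) = 144 - 36 = 108

D = 108 > 0 but not a perfect square
The equation has 2 distinct real irrational roots.

Discriminant = 108, 2 distinct real irrational roots


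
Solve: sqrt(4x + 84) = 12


Square both sides: 4x + 84 = 12^2 = 144
4x = 144 - 84 = 60
x = 15
Check: sqrt(4*15 + 84) = sqrt(144) = 12 ✓

x = 15


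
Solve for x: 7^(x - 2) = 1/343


Express both sides with the same base.
1/343 = 7^(-3)
Since the bases match, equate exponents: x - 2 = -3
So x = -3 - (-2) = -1

x = -1


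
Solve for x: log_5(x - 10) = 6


Convert to exponential form: x - 10 = 5^6 = 15625
x = 15625 + 10 = 15635
Check: log_5(15635 - 10) = log_5(15625) = log_5(15625) = 6 ✓

x = 15635


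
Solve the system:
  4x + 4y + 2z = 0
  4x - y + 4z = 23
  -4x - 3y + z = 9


Using Cramer's rule. Expand each determinant along the first row.
D  = 4*[(-1)*1 - 4*(-3)] - 4*[4*1 - 4*(-4)] + 2*[4*(-3) - (-1)*(-4)]
  = 4*(11) - 4*(20) + 2*(-16) = -68
Dx = 0*[(-1)*1 - 4*(-3)] - 4*[23*1 - 4*9] + 2*[23*(-3) - (-1)*9]
  = 0*(11) - 4*(-13) + 2*(-60) = -68
Dy = 4*[23*1 - 4*9] - 0*[4*1 - 4*(-4)] + 2*[4*9 - 23*(-4)]
  = 4*(-13) - 0*(20) + 2*(128) = 204
Dz = 4*[(-1)*9 - 23*(-3)] - 4*[4*9 - 23*(-4)] + 0*[4*(-3) - (-1)*(-4)]
  = 4*(60) - 4*(128) + 0*(-16) = -272
x = Dx/D = -68/-68 = 1, y = Dy/D = 204/-68 = -3, z = Dz/D = -272/-68 = 4
Check eq1: (4)(1) + (4)(-3) + (2)(4) = 0 = 0 ✓
Check eq2: (4)(1) + (-1)(-3) + (4)(4) = 23 = 23 ✓
Check eq3: (-4)(1) + (-3)(-3) + (1)(4) = 9 = 9 ✓

x = 1, y = -3, z = 4


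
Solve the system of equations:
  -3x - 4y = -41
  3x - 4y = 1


Using Cramer's rule:
Determinant D = (-3)(-4) - (3)(-4) = 12 + 12 = 24
Dx = (-41)(-4) - (1)(-4) = 164 + 4 = 168
Dy = (-3)(1) - (3)(-41) = -3 + 123 = 120
x = Dx/D = 168/24 = 7
y = Dy/D = 120/24 = 5

x = 7, y = 5


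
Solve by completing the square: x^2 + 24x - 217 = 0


Start: x^2 + 24x - 217 = 0
Move constant: x^2 + 24x = 217
Half of 24 is 12, squared is 144
Add 144 to both sides: x^2 + 24x + 144 = 361
(x + 12)^2 = 361
x + 12 = ±19
x = -12 + 19 = 7 or x = -12 - 19 = -31

x = -31, x = 7


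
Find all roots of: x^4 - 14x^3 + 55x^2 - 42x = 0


The constant term is 0, so x = 0 is a root. Factor out x:
  x^3 - 14x^2 + 55x - 42 = 0
Let p(x) = x^3 - 14x^2 + 55x - 42. By the rational root theorem (leading coefficient 1), any rational root is an integer divisor of 42: try ±1, ±2, ... in turn.
Test x = 1: value = 0 ✓, so (x - 1) is a factor.
Synthetic division by (x - 1): bring down 1; 1(1) - 14 = -13; (-13)(1) + 55 = 42; 42(1) - 42 = 0 → quotient x^2 - 13x + 42, remainder 0.
Solve the quadratic x^2 - 13x + 42 = 0: discriminant = (-13)^2 - 4(1)(42) = 169 - 168 = 1.
sqrt(1) = 1, so x = (13 ± 1)/2: x = 7 or x = 6.
Collecting all roots found:

x = 0, x = 1, x = 6, x = 7


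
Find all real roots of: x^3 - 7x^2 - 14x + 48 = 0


Let p(x) = x^3 - 7x^2 - 14x + 48. By the rational root theorem (leading coefficient 1), any rational root is an integer divisor of 48: try ±1, ±2, ... in turn.
Test x = 1: value = 28 ≠ 0.
Test x = -1: value = 54 ≠ 0.
Test x = 2: value = 0 ✓, so (x - 2) is a factor.
Synthetic division by (x - 2): bring down 1; 1(2) - 7 = -5; (-5)(2) - 14 = -24; (-24)(2) + 48 = 0 → quotient x^2 - 5x - 24, remainder 0.
Solve the quadratic x^2 - 5x - 24 = 0: discriminant = (-5)^2 - 4(1)(-24) = 25 + 96 = 121.
sqrt(121) = 11, so x = (5 ± 11)/2: x = 8 or x = -3.

x = -3, x = 2, x = 8


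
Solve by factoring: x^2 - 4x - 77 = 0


We need two numbers that multiply to -77 and add to -4.
Those numbers are -11 and 7 (since (-11) * 7 = -77 and (-11) + 7 = -4).
So x^2 - 4x - 77 = (x - 11)(x + 7) = 0
Setting each factor to zero: x = 11 or x = -7

x = -7, x = 11


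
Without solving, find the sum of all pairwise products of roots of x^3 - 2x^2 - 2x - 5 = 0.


By Vieta's formulas for x^3 + bx^2 + cx + d = 0:
  r1 + r2 + r3 = -b/a = 2
  r1*r2 + r1*r3 + r2*r3 = c/a = -2
  r1*r2*r3 = -d/a = 5


Sum of pairwise products = -2


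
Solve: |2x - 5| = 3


An absolute value equation |expr| = 3 gives two cases:
Case 1: 2x - 5 = 3
  2x = 8, so x = 4
Case 2: 2x - 5 = -3
  2x = 2, so x = 1

x = 1, x = 4


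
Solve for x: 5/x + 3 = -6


Subtract 3 from both sides: 5/x = -9
Multiply both sides by x: 5 = -9 * x
Divide by -9: x = -5/9

x = -5/9


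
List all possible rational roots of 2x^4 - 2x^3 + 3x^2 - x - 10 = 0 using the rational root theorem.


Rational root theorem: possible roots are ±p/q where:
  p divides the constant term (-10): p ∈ {1, 2, 5, 10}
  q divides the leading coefficient (2): q ∈ {1, 2}

All possible rational roots: -10, -5, -5/2, -2, -1, -1/2, 1/2, 1, 2, 5/2, 5, 10

-10, -5, -5/2, -2, -1, -1/2, 1/2, 1, 2, 5/2, 5, 10


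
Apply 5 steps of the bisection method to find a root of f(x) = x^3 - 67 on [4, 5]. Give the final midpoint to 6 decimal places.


f(x) = x^3 - 67
f(4) = -3 < 0
f(5) = 58 > 0

Step 1: midpoint = (4.000000 + 5.000000)/2 = 4.500000
  f(4.500000) = 24.125000
  f(mid) > 0, so root is in [4.000000, 4.500000]

Step 2: midpoint = (4.000000 + 4.500000)/2 = 4.250000
  f(4.250000) = 9.765625
  f(mid) > 0, so root is in [4.000000, 4.250000]

Step 3: midpoint = (4.000000 + 4.250000)/2 = 4.125000
  f(4.125000) = 3.189453
  f(mid) > 0, so root is in [4.000000, 4.125000]

Step 4: midpoint = (4.000000 + 4.125000)/2 = 4.062500
  f(4.062500) = 0.047119
  f(mid) > 0, so root is in [4.000000, 4.062500]

Step 5: midpoint = (4.000000 + 4.062500)/2 = 4.031250
  f(4.031250) = -1.488251
  f(mid) < 0, so root is in [4.031250, 4.062500]

midpoint = 4.031250


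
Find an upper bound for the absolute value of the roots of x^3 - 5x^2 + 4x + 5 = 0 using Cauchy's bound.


Cauchy's bound: all roots r satisfy |r| <= 1 + max(|a_i/a_n|) for i = 0,...,n-1
where a_n is the leading coefficient.

Coefficients: [1, -5, 4, 5]
Leading coefficient a_n = 1
Ratios |a_i/a_n|: 5, 4, 5
Maximum ratio: 5
Cauchy's bound: |r| <= 1 + 5 = 6

Upper bound = 6


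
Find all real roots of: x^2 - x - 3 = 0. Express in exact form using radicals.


Using the quadratic formula: x = (-b ± sqrt(b^2 - 4ac)) / (2a)
Here a = 1, b = -1, c = -3
Discriminant = b^2 - 4ac = (-1)^2 - 4(1)(-3) = 1 + 12 = 13
Since discriminant = 13 > 0, there are two real roots.
x = (1 ± sqrt(13)) / 2
Numerically: x ≈ 2.3028 or x ≈ -1.3028

x = (1 + sqrt(13)) / 2 or x = (1 - sqrt(13)) / 2


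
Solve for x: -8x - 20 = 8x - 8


Starting with: -8x - 20 = 8x - 8
Move all x terms to left: (-8 - 8)x = -8 + 20
Simplify: -16x = 12
Divide both sides by -16: x = -3/4

x = -3/4


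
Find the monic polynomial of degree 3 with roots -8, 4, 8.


A monic polynomial with roots -8, 4, 8 is:
p(x) = (x + 8)(x - 4)(x - 8)
After multiplying by (x + 8): x + 8
After multiplying by (x - 4): x^2 + 4x - 32
After multiplying by (x - 8): x^3 - 4x^2 - 64x + 256

x^3 - 4x^2 - 64x + 256


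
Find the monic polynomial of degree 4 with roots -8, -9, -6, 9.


A monic polynomial with roots -8, -9, -6, 9 is:
p(x) = (x + 8)(x + 9)(x + 6)(x - 9)
After multiplying by (x + 8): x + 8
After multiplying by (x + 9): x^2 + 17x + 72
After multiplying by (x + 6): x^3 + 23x^2 + 174x + 432
After multiplying by (x - 9): x^4 + 14x^3 - 33x^2 - 1134x - 3888

x^4 + 14x^3 - 33x^2 - 1134x - 3888


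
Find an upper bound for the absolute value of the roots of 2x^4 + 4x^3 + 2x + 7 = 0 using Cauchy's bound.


Cauchy's bound: all roots r satisfy |r| <= 1 + max(|a_i/a_n|) for i = 0,...,n-1
where a_n is the leading coefficient.

Coefficients: [2, 4, 0, 2, 7]
Leading coefficient a_n = 2
Ratios |a_i/a_n|: 2, 0, 1, 7/2
Maximum ratio: 7/2
Cauchy's bound: |r| <= 1 + 7/2 = 9/2

Upper bound = 9/2


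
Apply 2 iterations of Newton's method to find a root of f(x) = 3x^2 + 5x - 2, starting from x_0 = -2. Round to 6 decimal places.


Newton's method: x_(n+1) = x_n - f(x_n)/f'(x_n)
f(x) = 3x^2 + 5x - 2
f'(x) = 6x + 5

Iteration 1:
  f(-2.000000) = 0.000000
  f'(-2.000000) = -7.000000
  x_1 = -2.000000 - (0.000000)/(-7.000000) = -2.000000

Iteration 2:
  f(-2.000000) = 0.000000
  f'(-2.000000) = -7.000000
  x_2 = -2.000000 - (0.000000)/(-7.000000) = -2.000000

x_2 = -2.000000


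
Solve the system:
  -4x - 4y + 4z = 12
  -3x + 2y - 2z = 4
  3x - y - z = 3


Using Cramer's rule. Expand each determinant along the first row.
D  = (-4)*[2*(-1) - (-2)*(-1)] - (-4)*[(-3)*(-1) - (-2)*3] + 4*[(-3)*(-1) - 2*3]
  = (-4)*(-4) - (-4)*(9) + 4*(-3) = 40
Dx = 12*[2*(-1) - (-2)*(-1)] - (-4)*[4*(-1) - (-2)*3] + 4*[4*(-1) - 2*3]
  = 12*(-4) - (-4)*(2) + 4*(-10) = -80
Dy = (-4)*[4*(-1) - (-2)*3] - 12*[(-3)*(-1) - (-2)*3] + 4*[(-3)*3 - 4*3]
  = (-4)*(2) - 12*(9) + 4*(-21) = -200
Dz = (-4)*[2*3 - 4*(-1)] - (-4)*[(-3)*3 - 4*3] + 12*[(-3)*(-1) - 2*3]
  = (-4)*(10) - (-4)*(-21) + 12*(-3) = -160
x = Dx/D = -80/40 = -2, y = Dy/D = -200/40 = -5, z = Dz/D = -160/40 = -4
Check eq1: (-4)(-2) + (-4)(-5) + (4)(-4) = 12 = 12 ✓
Check eq2: (-3)(-2) + (2)(-5) + (-2)(-4) = 4 = 4 ✓
Check eq3: (3)(-2) + (-1)(-5) + (-1)(-4) = 3 = 3 ✓

x = -2, y = -5, z = -4


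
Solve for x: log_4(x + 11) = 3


Convert to exponential form: x + 11 = 4^3 = 64
x = 64 - 11 = 53
Check: log_4(53 + 11) = log_4(64) = log_4(64) = 3 ✓

x = 53


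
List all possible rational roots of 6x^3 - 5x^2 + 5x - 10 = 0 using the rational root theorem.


Rational root theorem: possible roots are ±p/q where:
  p divides the constant term (-10): p ∈ {1, 2, 5, 10}
  q divides the leading coefficient (6): q ∈ {1, 2, 3, 6}

All possible rational roots: -10, -5, -10/3, -5/2, -2, -5/3, -1, -5/6, -2/3, -1/2, -1/3, -1/6, 1/6, 1/3, 1/2, 2/3, 5/6, 1, 5/3, 2, 5/2, 10/3, 5, 10

-10, -5, -10/3, -5/2, -2, -5/3, -1, -5/6, -2/3, -1/2, -1/3, -1/6, 1/6, 1/3, 1/2, 2/3, 5/6, 1, 5/3, 2, 5/2, 10/3, 5, 10


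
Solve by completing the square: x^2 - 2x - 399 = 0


Start: x^2 - 2x - 399 = 0
Move constant: x^2 - 2x = 399
Half of -2 is -1, squared is 1
Add 1 to both sides: x^2 - 2x + 1 = 400
(x - 1)^2 = 400
x - 1 = ±20
x = 1 + 20 = 21 or x = 1 - 20 = -19

x = -19, x = 21


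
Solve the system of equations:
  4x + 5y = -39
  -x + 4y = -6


Using Cramer's rule:
Determinant D = (4)(4) - (-1)(5) = 16 + 5 = 21
Dx = (-39)(4) - (-6)(5) = -156 + 30 = -126
Dy = (4)(-6) - (-1)(-39) = -24 - 39 = -63
x = Dx/D = -126/21 = -6
y = Dy/D = -63/21 = -3

x = -6, y = -3


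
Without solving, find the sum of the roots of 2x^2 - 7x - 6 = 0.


By Vieta's formulas for ax^2 + bx + c = 0:
  Sum of roots = -b/a
  Product of roots = c/a

Here a = 2, b = -7, c = -6
Sum = -(-7)/2 = 7/2
Product = -6/2 = -3

Sum = 7/2


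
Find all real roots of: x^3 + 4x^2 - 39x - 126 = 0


Let p(x) = x^3 + 4x^2 - 39x - 126. By the rational root theorem (leading coefficient 1), any rational root is an integer divisor of 126: try ±1, ±2, ... in turn.
Test x = 1: value = -160 ≠ 0.
Test x = -1: value = -84 ≠ 0.
Test x = 2: value = -180 ≠ 0.
Test x = -2: value = -40 ≠ 0.
Test x = 3: value = -180 ≠ 0.
Test x = -3: value = 0 ✓, so (x + 3) is a factor.
Synthetic division by (x + 3): bring down 1; 1(-3) + 4 = 1; 1(-3) - 39 = -42; (-42)(-3) - 126 = 0 → quotient x^2 + x - 42, remainder 0.
Solve the quadratic x^2 + x - 42 = 0: discriminant = 1^2 - 4(1)(-42) = 1 + 168 = 169.
sqrt(169) = 13, so x = (-1 ± 13)/2: x = 6 or x = -7.

x = -7, x = -3, x = 6


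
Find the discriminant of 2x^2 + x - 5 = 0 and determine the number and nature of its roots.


For ax^2 + bx + c = 0, discriminant D = b^2 - 4ac
Here a = 2, b = 1, c = -5
D = (1)^2 - 4(2)(-5) = 1 + 40 = 41

D = 41 > 0 but not a perfect square
The equation has 2 distinct real irrational roots.

Discriminant = 41, 2 distinct real irrational roots


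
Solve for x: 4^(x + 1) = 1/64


Express both sides with the same base.
1/64 = 4^(-3)
Since the bases match, equate exponents: x + 1 = -3
So x = -3 - (1) = -4

x = -4


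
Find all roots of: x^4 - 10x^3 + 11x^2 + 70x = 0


The constant term is 0, so x = 0 is a root. Factor out x:
  x^3 - 10x^2 + 11x + 70 = 0
Let p(x) = x^3 - 10x^2 + 11x + 70. By the rational root theorem (leading coefficient 1), any rational root is an integer divisor of 70: try ±1, ±2, ... in turn.
Test x = 1: value = 72 ≠ 0.
Test x = -1: value = 48 ≠ 0.
Test x = 2: value = 60 ≠ 0.
Test x = -2: value = 0 ✓, so (x + 2) is a factor.
Synthetic division by (x + 2): bring down 1; 1(-2) - 10 = -12; (-12)(-2) + 11 = 35; 35(-2) + 70 = 0 → quotient x^2 - 12x + 35, remainder 0.
Solve the quadratic x^2 - 12x + 35 = 0: discriminant = (-12)^2 - 4(1)(35) = 144 - 140 = 4.
sqrt(4) = 2, so x = (12 ± 2)/2: x = 7 or x = 5.
Collecting all roots found:

x = -2, x = 0, x = 5, x = 7


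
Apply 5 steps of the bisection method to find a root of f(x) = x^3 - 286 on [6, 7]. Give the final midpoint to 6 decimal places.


f(x) = x^3 - 286
f(6) = -70 < 0
f(7) = 57 > 0

Step 1: midpoint = (6.000000 + 7.000000)/2 = 6.500000
  f(6.500000) = -11.375000
  f(mid) < 0, so root is in [6.500000, 7.000000]

Step 2: midpoint = (6.500000 + 7.000000)/2 = 6.750000
  f(6.750000) = 21.546875
  f(mid) > 0, so root is in [6.500000, 6.750000]

Step 3: midpoint = (6.500000 + 6.750000)/2 = 6.625000
  f(6.625000) = 4.775391
  f(mid) > 0, so root is in [6.500000, 6.625000]

Step 4: midpoint = (6.500000 + 6.625000)/2 = 6.562500
  f(6.562500) = -3.376709
  f(mid) < 0, so root is in [6.562500, 6.625000]

Step 5: midpoint = (6.562500 + 6.625000)/2 = 6.593750
  f(6.593750) = 0.680023
  f(mid) > 0, so root is in [6.562500, 6.593750]

midpoint = 6.593750


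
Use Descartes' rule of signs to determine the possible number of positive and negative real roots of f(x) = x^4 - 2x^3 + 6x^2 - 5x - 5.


Descartes' rule of signs:

For positive roots, count sign changes in f(x) = x^4 - 2x^3 + 6x^2 - 5x - 5:
Signs of coefficients: +, -, +, -, -
Number of sign changes: 3
Possible positive real roots: 3, 1

For negative roots, examine f(-x) = x^4 + 2x^3 + 6x^2 + 5x - 5:
Signs of coefficients: +, +, +, +, -
Number of sign changes: 1
Possible negative real roots: 1

Positive roots: 3 or 1; Negative roots: 1


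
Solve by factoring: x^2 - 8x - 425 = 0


We need two numbers that multiply to -425 and add to -8.
Those numbers are -25 and 17 (since (-25) * 17 = -425 and (-25) + 17 = -8).
So x^2 - 8x - 425 = (x - 25)(x + 17) = 0
Setting each factor to zero: x = 25 or x = -17

x = -17, x = 25


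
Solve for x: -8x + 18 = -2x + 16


Starting with: -8x + 18 = -2x + 16
Move all x terms to left: (-8 + 2)x = 16 - 18
Simplify: -6x = -2
Divide both sides by -6: x = 1/3

x = 1/3


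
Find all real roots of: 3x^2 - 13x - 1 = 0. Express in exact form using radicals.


Using the quadratic formula: x = (-b ± sqrt(b^2 - 4ac)) / (2a)
Here a = 3, b = -13, c = -1
Discriminant = b^2 - 4ac = (-13)^2 - 4(3)(-1) = 169 + 12 = 181
Since discriminant = 181 > 0, there are two real roots.
x = (13 ± sqrt(181)) / 6
Numerically: x ≈ 4.4089 or x ≈ -0.0756

x = (13 + sqrt(181)) / 6 or x = (13 - sqrt(181)) / 6


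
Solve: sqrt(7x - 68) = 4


Square both sides: 7x - 68 = 4^2 = 16
7x = 16 + 68 = 84
x = 12
Check: sqrt(7*12 - 68) = sqrt(16) = 4 ✓

x = 12


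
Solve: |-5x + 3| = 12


An absolute value equation |expr| = 12 gives two cases:
Case 1: -5x + 3 = 12
  -5x = 9, so x = -9/5
Case 2: -5x + 3 = -12
  -5x = -15, so x = 3

x = -9/5, x = 3


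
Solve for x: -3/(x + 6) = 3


Multiply both sides by (x + 6): -3 = 3(x + 6)
Distribute: -3 = 3x + 18
3x = -3 - 18 = -21
x = -7

x = -7


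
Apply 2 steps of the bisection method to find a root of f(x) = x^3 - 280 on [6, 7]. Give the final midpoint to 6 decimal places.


f(x) = x^3 - 280
f(6) = -64 < 0
f(7) = 63 > 0

Step 1: midpoint = (6.000000 + 7.000000)/2 = 6.500000
  f(6.500000) = -5.375000
  f(mid) < 0, so root is in [6.500000, 7.000000]

Step 2: midpoint = (6.500000 + 7.000000)/2 = 6.750000
  f(6.750000) = 27.546875
  f(mid) > 0, so root is in [6.500000, 6.750000]

midpoint = 6.750000


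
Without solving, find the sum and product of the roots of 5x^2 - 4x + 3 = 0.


By Vieta's formulas for ax^2 + bx + c = 0:
  Sum of roots = -b/a
  Product of roots = c/a

Here a = 5, b = -4, c = 3
Sum = -(-4)/5 = 4/5
Product = 3/5 = 3/5

Sum = 4/5, Product = 3/5


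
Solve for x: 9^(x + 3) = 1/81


Express both sides with the same base.
1/81 = 9^(-2)
Since the bases match, equate exponents: x + 3 = -2
So x = -2 - (3) = -5

x = -5


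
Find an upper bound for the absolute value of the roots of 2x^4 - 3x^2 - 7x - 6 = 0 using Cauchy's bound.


Cauchy's bound: all roots r satisfy |r| <= 1 + max(|a_i/a_n|) for i = 0,...,n-1
where a_n is the leading coefficient.

Coefficients: [2, 0, -3, -7, -6]
Leading coefficient a_n = 2
Ratios |a_i/a_n|: 0, 3/2, 7/2, 3
Maximum ratio: 7/2
Cauchy's bound: |r| <= 1 + 7/2 = 9/2

Upper bound = 9/2


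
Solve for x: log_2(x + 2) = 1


Convert to exponential form: x + 2 = 2^1 = 2
x = 2 - 2 = 0
Check: log_2(0 + 2) = log_2(2) = log_2(2) = 1 ✓

x = 0


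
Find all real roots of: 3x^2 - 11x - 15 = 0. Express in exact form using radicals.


Using the quadratic formula: x = (-b ± sqrt(b^2 - 4ac)) / (2a)
Here a = 3, b = -11, c = -15
Discriminant = b^2 - 4ac = (-11)^2 - 4(3)(-15) = 121 + 180 = 301
Since discriminant = 301 > 0, there are two real roots.
x = (11 ± sqrt(301)) / 6
Numerically: x ≈ 4.7249 or x ≈ -1.0582

x = (11 + sqrt(301)) / 6 or x = (11 - sqrt(301)) / 6


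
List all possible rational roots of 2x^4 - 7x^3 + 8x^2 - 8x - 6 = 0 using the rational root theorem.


Rational root theorem: possible roots are ±p/q where:
  p divides the constant term (-6): p ∈ {1, 2, 3, 6}
  q divides the leading coefficient (2): q ∈ {1, 2}

All possible rational roots: -6, -3, -2, -3/2, -1, -1/2, 1/2, 1, 3/2, 2, 3, 6

-6, -3, -2, -3/2, -1, -1/2, 1/2, 1, 3/2, 2, 3, 6


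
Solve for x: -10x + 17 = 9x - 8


Starting with: -10x + 17 = 9x - 8
Move all x terms to left: (-10 - 9)x = -8 - 17
Simplify: -19x = -25
Divide both sides by -19: x = 25/19

x = 25/19


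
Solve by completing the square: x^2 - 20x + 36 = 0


Start: x^2 - 20x + 36 = 0
Move constant: x^2 - 20x = -36
Half of -20 is -10, squared is 100
Add 100 to both sides: x^2 - 20x + 100 = 64
(x - 10)^2 = 64
x - 10 = ±8
x = 10 + 8 = 18 or x = 10 - 8 = 2

x = 2, x = 18


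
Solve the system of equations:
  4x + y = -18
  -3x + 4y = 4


Using Cramer's rule:
Determinant D = (4)(4) - (-3)(1) = 16 + 3 = 19
Dx = (-18)(4) - (4)(1) = -72 - 4 = -76
Dy = (4)(4) - (-3)(-18) = 16 - 54 = -38
x = Dx/D = -76/19 = -4
y = Dy/D = -38/19 = -2

x = -4, y = -2


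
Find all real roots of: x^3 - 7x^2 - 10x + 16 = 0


Let p(x) = x^3 - 7x^2 - 10x + 16. By the rational root theorem (leading coefficient 1), any rational root is an integer divisor of 16: try ±1, ±2, ... in turn.
Test x = 1: value = 0 ✓, so (x - 1) is a factor.
Synthetic division by (x - 1): bring down 1; 1(1) - 7 = -6; (-6)(1) - 10 = -16; (-16)(1) + 16 = 0 → quotient x^2 - 6x - 16, remainder 0.
Solve the quadratic x^2 - 6x - 16 = 0: discriminant = (-6)^2 - 4(1)(-16) = 36 + 64 = 100.
sqrt(100) = 10, so x = (6 ± 10)/2: x = 8 or x = -2.

x = -2, x = 1, x = 8


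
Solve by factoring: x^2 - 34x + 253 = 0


We need two numbers that multiply to 253 and add to -34.
Those numbers are -23 and -11 (since (-23) * (-11) = 253 and (-23) + (-11) = -34).
So x^2 - 34x + 253 = (x - 23)(x - 11) = 0
Setting each factor to zero: x = 23 or x = 11

x = 11, x = 23


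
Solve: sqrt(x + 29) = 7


Square both sides: x + 29 = 7^2 = 49
x = 49 - 29 = 20
x = 20
Check: sqrt(1*20 + 29) = sqrt(49) = 7 ✓

x = 20


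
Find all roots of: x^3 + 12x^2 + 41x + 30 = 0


Let p(x) = x^3 + 12x^2 + 41x + 30. By the rational root theorem (leading coefficient 1), any rational root is an integer divisor of 30: try ±1, ±2, ... in turn.
Test x = 1: value = 84 ≠ 0.
Test x = -1: value = 0 ✓, so (x + 1) is a factor.
Synthetic division by (x + 1): bring down 1; 1(-1) + 12 = 11; 11(-1) + 41 = 30; 30(-1) + 30 = 0 → quotient x^2 + 11x + 30, remainder 0.
Solve the quadratic x^2 + 11x + 30 = 0: discriminant = 11^2 - 4(1)(30) = 121 - 120 = 1.
sqrt(1) = 1, so x = (-11 ± 1)/2: x = -5 or x = -6.
Collecting all roots found:

x = -6, x = -5, x = -1


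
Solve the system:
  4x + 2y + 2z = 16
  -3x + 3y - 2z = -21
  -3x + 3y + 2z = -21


Using Cramer's rule. Expand each determinant along the first row.
D  = 4*[3*2 - (-2)*3] - 2*[(-3)*2 - (-2)*(-3)] + 2*[(-3)*3 - 3*(-3)]
  = 4*(12) - 2*(-12) + 2*(0) = 72
Dx = 16*[3*2 - (-2)*3] - 2*[(-21)*2 - (-2)*(-21)] + 2*[(-21)*3 - 3*(-21)]
  = 16*(12) - 2*(-84) + 2*(0) = 360
Dy = 4*[(-21)*2 - (-2)*(-21)] - 16*[(-3)*2 - (-2)*(-3)] + 2*[(-3)*(-21) - (-21)*(-3)]
  = 4*(-84) - 16*(-12) + 2*(0) = -144
Dz = 4*[3*(-21) - (-21)*3] - 2*[(-3)*(-21) - (-21)*(-3)] + 16*[(-3)*3 - 3*(-3)]
  = 4*(0) - 2*(0) + 16*(0) = 0
x = Dx/D = 360/72 = 5, y = Dy/D = -144/72 = -2, z = Dz/D = 0/72 = 0
Check eq1: (4)(5) + (2)(-2) + (2)(0) = 16 = 16 ✓
Check eq2: (-3)(5) + (3)(-2) + (-2)(0) = -21 = -21 ✓
Check eq3: (-3)(5) + (3)(-2) + (2)(0) = -21 = -21 ✓

x = 5, y = -2, z = 0


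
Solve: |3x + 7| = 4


An absolute value equation |expr| = 4 gives two cases:
Case 1: 3x + 7 = 4
  3x = -3, so x = -1
Case 2: 3x + 7 = -4
  3x = -11, so x = -11/3

x = -11/3, x = -1


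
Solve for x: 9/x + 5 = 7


Subtract 5 from both sides: 9/x = 2
Multiply both sides by x: 9 = 2 * x
Divide by 2: x = 9/2

x = 9/2


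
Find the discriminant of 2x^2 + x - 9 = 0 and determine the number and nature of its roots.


For ax^2 + bx + c = 0, discriminant D = b^2 - 4ac
Here a = 2, b = 1, c = -9
D = (1)^2 - 4(2)(-9) = 1 + 72 = 73

D = 73 > 0 but not a perfect square
The equation has 2 distinct real irrational roots.

Discriminant = 73, 2 distinct real irrational roots


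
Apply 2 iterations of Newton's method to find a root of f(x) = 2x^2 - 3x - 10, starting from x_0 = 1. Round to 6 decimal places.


Newton's method: x_(n+1) = x_n - f(x_n)/f'(x_n)
f(x) = 2x^2 - 3x - 10
f'(x) = 4x - 3

Iteration 1:
  f(1.000000) = -11.000000
  f'(1.000000) = 1.000000
  x_1 = 1.000000 - (-11.000000)/(1.000000) = 12.000000

Iteration 2:
  f(12.000000) = 242.000000
  f'(12.000000) = 45.000000
  x_2 = 12.000000 - (242.000000)/(45.000000) = 6.622222

x_2 = 6.622222


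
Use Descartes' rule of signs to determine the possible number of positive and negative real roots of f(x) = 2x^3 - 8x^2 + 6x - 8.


Descartes' rule of signs:

For positive roots, count sign changes in f(x) = 2x^3 - 8x^2 + 6x - 8:
Signs of coefficients: +, -, +, -
Number of sign changes: 3
Possible positive real roots: 3, 1

For negative roots, examine f(-x) = -2x^3 - 8x^2 - 6x - 8:
Signs of coefficients: -, -, -, -
Number of sign changes: 0
Possible negative real roots: 0

Positive roots: 3 or 1; Negative roots: 0


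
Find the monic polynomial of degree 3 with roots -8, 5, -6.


A monic polynomial with roots -8, 5, -6 is:
p(x) = (x + 8)(x - 5)(x + 6)
After multiplying by (x + 8): x + 8
After multiplying by (x - 5): x^2 + 3x - 40
After multiplying by (x + 6): x^3 + 9x^2 - 22x - 240

x^3 + 9x^2 - 22x - 240


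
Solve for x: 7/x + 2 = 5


Subtract 2 from both sides: 7/x = 3
Multiply both sides by x: 7 = 3 * x
Divide by 3: x = 7/3

x = 7/3


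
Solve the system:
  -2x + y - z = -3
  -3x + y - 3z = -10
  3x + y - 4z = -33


Using Cramer's rule. Expand each determinant along the first row.
D  = (-2)*[1*(-4) - (-3)*1] - 1*[(-3)*(-4) - (-3)*3] + (-1)*[(-3)*1 - 1*3]
  = (-2)*(-1) - 1*(21) + (-1)*(-6) = -13
Dx = (-3)*[1*(-4) - (-3)*1] - 1*[(-10)*(-4) - (-3)*(-33)] + (-1)*[(-10)*1 - 1*(-33)]
  = (-3)*(-1) - 1*(-59) + (-1)*(23) = 39
Dy = (-2)*[(-10)*(-4) - (-3)*(-33)] - (-3)*[(-3)*(-4) - (-3)*3] + (-1)*[(-3)*(-33) - (-10)*3]
  = (-2)*(-59) - (-3)*(21) + (-1)*(129) = 52
Dz = (-2)*[1*(-33) - (-10)*1] - 1*[(-3)*(-33) - (-10)*3] + (-3)*[(-3)*1 - 1*3]
  = (-2)*(-23) - 1*(129) + (-3)*(-6) = -65
x = Dx/D = 39/-13 = -3, y = Dy/D = 52/-13 = -4, z = Dz/D = -65/-13 = 5
Check eq1: (-2)(-3) + (1)(-4) + (-1)(5) = -3 = -3 ✓
Check eq2: (-3)(-3) + (1)(-4) + (-3)(5) = -10 = -10 ✓
Check eq3: (3)(-3) + (1)(-4) + (-4)(5) = -33 = -33 ✓

x = -3, y = -4, z = 5


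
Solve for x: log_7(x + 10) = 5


Convert to exponential form: x + 10 = 7^5 = 16807
x = 16807 - 10 = 16797
Check: log_7(16797 + 10) = log_7(16807) = log_7(16807) = 5 ✓

x = 16797


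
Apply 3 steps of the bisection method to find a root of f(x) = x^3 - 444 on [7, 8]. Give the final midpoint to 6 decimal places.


f(x) = x^3 - 444
f(7) = -101 < 0
f(8) = 68 > 0

Step 1: midpoint = (7.000000 + 8.000000)/2 = 7.500000
  f(7.500000) = -22.125000
  f(mid) < 0, so root is in [7.500000, 8.000000]

Step 2: midpoint = (7.500000 + 8.000000)/2 = 7.750000
  f(7.750000) = 21.484375
  f(mid) > 0, so root is in [7.500000, 7.750000]

Step 3: midpoint = (7.500000 + 7.750000)/2 = 7.625000
  f(7.625000) = -0.677734
  f(mid) < 0, so root is in [7.625000, 7.750000]

midpoint = 7.625000


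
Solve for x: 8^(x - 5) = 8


Express both sides with the same base.
8 = 8^1
Since the bases match, equate exponents: x - 5 = 1
So x = 1 - (-5) = 6

x = 6


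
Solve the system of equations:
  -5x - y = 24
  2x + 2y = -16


Using Cramer's rule:
Determinant D = (-5)(2) - (2)(-1) = -10 + 2 = -8
Dx = (24)(2) - (-16)(-1) = 48 - 16 = 32
Dy = (-5)(-16) - (2)(24) = 80 - 48 = 32
x = Dx/D = 32/-8 = -4
y = Dy/D = 32/-8 = -4

x = -4, y = -4


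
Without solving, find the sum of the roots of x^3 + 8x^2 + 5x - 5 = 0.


By Vieta's formulas for x^3 + bx^2 + cx + d = 0:
  r1 + r2 + r3 = -b/a = -8
  r1*r2 + r1*r3 + r2*r3 = c/a = 5
  r1*r2*r3 = -d/a = 5


Sum = -8


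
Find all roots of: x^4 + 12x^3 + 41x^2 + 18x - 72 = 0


Let p(x) = x^4 + 12x^3 + 41x^2 + 18x - 72. By the rational root theorem (leading coefficient 1), any rational root is an integer divisor of 72: try ±1, ±2, ... in turn.
Test x = 1: value = 0 ✓, so (x - 1) is a factor.
Synthetic division by (x - 1): bring down 1; 1(1) + 12 = 13; 13(1) + 41 = 54; 54(1) + 18 = 72; 72(1) - 72 = 0 → quotient x^3 + 13x^2 + 54x + 72, remainder 0.
Continue with the quotient x^3 + 13x^2 + 54x + 72 (candidates must divide 72; re-test x = 1 first in case it repeats).
Test x = 1: value = 140 ≠ 0.
Test x = -1: value = 30 ≠ 0.
Test x = 2: value = 240 ≠ 0.
Test x = -2: value = 8 ≠ 0.
Test x = 3: value = 378 ≠ 0.
Test x = -3: value = 0 ✓, so (x + 3) is a factor.
Synthetic division by (x + 3): bring down 1; 1(-3) + 13 = 10; 10(-3) + 54 = 24; 24(-3) + 72 = 0 → quotient x^2 + 10x + 24, remainder 0.
Solve the quadratic x^2 + 10x + 24 = 0: discriminant = 10^2 - 4(1)(24) = 100 - 96 = 4.
sqrt(4) = 2, so x = (-10 ± 2)/2: x = -4 or x = -6.
Collecting all roots found:

x = -6, x = -4, x = -3, x = 1


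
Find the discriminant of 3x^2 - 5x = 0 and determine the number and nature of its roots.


For ax^2 + bx + c = 0, discriminant D = b^2 - 4ac
Here a = 3, b = -5, c = 0
D = (-5)^2 - 4(3)(0) = 25 - 0 = 25

D = 25 > 0 and is a perfect square (sqrt = 5)
The equation has 2 distinct real rational roots.

Discriminant = 25, 2 distinct real rational roots


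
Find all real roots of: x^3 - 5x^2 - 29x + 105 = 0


Let p(x) = x^3 - 5x^2 - 29x + 105. By the rational root theorem (leading coefficient 1), any rational root is an integer divisor of 105: try ±1, ±2, ... in turn.
Test x = 1: value = 72 ≠ 0.
Test x = -1: value = 128 ≠ 0.
Test x = 3: value = 0 ✓, so (x - 3) is a factor.
Synthetic division by (x - 3): bring down 1; 1(3) - 5 = -2; (-2)(3) - 29 = -35; (-35)(3) + 105 = 0 → quotient x^2 - 2x - 35, remainder 0.
Solve the quadratic x^2 - 2x - 35 = 0: discriminant = (-2)^2 - 4(1)(-35) = 4 + 140 = 144.
sqrt(144) = 12, so x = (2 ± 12)/2: x = 7 or x = -5.

x = -5, x = 3, x = 7


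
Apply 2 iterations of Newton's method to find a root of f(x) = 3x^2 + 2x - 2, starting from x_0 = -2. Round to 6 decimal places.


Newton's method: x_(n+1) = x_n - f(x_n)/f'(x_n)
f(x) = 3x^2 + 2x - 2
f'(x) = 6x + 2

Iteration 1:
  f(-2.000000) = 6.000000
  f'(-2.000000) = -10.000000
  x_1 = -2.000000 - (6.000000)/(-10.000000) = -1.400000

Iteration 2:
  f(-1.400000) = 1.080000
  f'(-1.400000) = -6.400000
  x_2 = -1.400000 - (1.080000)/(-6.400000) = -1.231250

x_2 = -1.231250


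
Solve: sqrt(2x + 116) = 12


Square both sides: 2x + 116 = 12^2 = 144
2x = 144 - 116 = 28
x = 14
Check: sqrt(2*14 + 116) = sqrt(144) = 12 ✓

x = 14


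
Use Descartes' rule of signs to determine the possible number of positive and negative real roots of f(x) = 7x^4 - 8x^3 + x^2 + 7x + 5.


Descartes' rule of signs:

For positive roots, count sign changes in f(x) = 7x^4 - 8x^3 + x^2 + 7x + 5:
Signs of coefficients: +, -, +, +, +
Number of sign changes: 2
Possible positive real roots: 2, 0

For negative roots, examine f(-x) = 7x^4 + 8x^3 + x^2 - 7x + 5:
Signs of coefficients: +, +, +, -, +
Number of sign changes: 2
Possible negative real roots: 2, 0

Positive roots: 2 or 0; Negative roots: 2 or 0


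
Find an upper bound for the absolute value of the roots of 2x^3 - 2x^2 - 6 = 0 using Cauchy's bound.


Cauchy's bound: all roots r satisfy |r| <= 1 + max(|a_i/a_n|) for i = 0,...,n-1
where a_n is the leading coefficient.

Coefficients: [2, -2, 0, -6]
Leading coefficient a_n = 2
Ratios |a_i/a_n|: 1, 0, 3
Maximum ratio: 3
Cauchy's bound: |r| <= 1 + 3 = 4

Upper bound = 4


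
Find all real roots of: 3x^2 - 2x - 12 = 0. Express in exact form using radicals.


Using the quadratic formula: x = (-b ± sqrt(b^2 - 4ac)) / (2a)
Here a = 3, b = -2, c = -12
Discriminant = b^2 - 4ac = (-2)^2 - 4(3)(-12) = 4 + 144 = 148
Since discriminant = 148 > 0, there are two real roots.
x = (2 ± 2*sqrt(37)) / 6
Simplifying: x = (1 ± sqrt(37)) / 3
Numerically: x ≈ 2.3609 or x ≈ -1.6943

x = (1 + sqrt(37)) / 3 or x = (1 - sqrt(37)) / 3


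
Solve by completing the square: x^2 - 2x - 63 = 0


Start: x^2 - 2x - 63 = 0
Move constant: x^2 - 2x = 63
Half of -2 is -1, squared is 1
Add 1 to both sides: x^2 - 2x + 1 = 64
(x - 1)^2 = 64
x - 1 = ±8
x = 1 + 8 = 9 or x = 1 - 8 = -7

x = -7, x = 9


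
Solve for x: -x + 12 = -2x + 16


Starting with: -x + 12 = -2x + 16
Move all x terms to left: (-1 + 2)x = 16 - 12
Simplify: x = 4
Divide both sides by 1: x = 4

x = 4


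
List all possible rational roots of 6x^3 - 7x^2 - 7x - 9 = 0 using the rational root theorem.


Rational root theorem: possible roots are ±p/q where:
  p divides the constant term (-9): p ∈ {1, 3, 9}
  q divides the leading coefficient (6): q ∈ {1, 2, 3, 6}

All possible rational roots: -9, -9/2, -3, -3/2, -1, -1/2, -1/3, -1/6, 1/6, 1/3, 1/2, 1, 3/2, 3, 9/2, 9

-9, -9/2, -3, -3/2, -1, -1/2, -1/3, -1/6, 1/6, 1/3, 1/2, 1, 3/2, 3, 9/2, 9


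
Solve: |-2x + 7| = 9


An absolute value equation |expr| = 9 gives two cases:
Case 1: -2x + 7 = 9
  -2x = 2, so x = -1
Case 2: -2x + 7 = -9
  -2x = -16, so x = 8

x = -1, x = 8


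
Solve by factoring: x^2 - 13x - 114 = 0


We need two numbers that multiply to -114 and add to -13.
Those numbers are 6 and -19 (since 6 * (-19) = -114 and 6 + (-19) = -13).
So x^2 - 13x - 114 = (x + 6)(x - 19) = 0
Setting each factor to zero: x = -6 or x = 19

x = -6, x = 19


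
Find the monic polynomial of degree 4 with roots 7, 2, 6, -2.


A monic polynomial with roots 7, 2, 6, -2 is:
p(x) = (x - 7)(x - 2)(x - 6)(x + 2)
After multiplying by (x - 7): x - 7
After multiplying by (x - 2): x^2 - 9x + 14
After multiplying by (x - 6): x^3 - 15x^2 + 68x - 84
After multiplying by (x + 2): x^4 - 13x^3 + 38x^2 + 52x - 168

x^4 - 13x^3 + 38x^2 + 52x - 168


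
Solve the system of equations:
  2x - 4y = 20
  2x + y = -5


Using Cramer's rule:
Determinant D = (2)(1) - (2)(-4) = 2 + 8 = 10
Dx = (20)(1) - (-5)(-4) = 20 - 20 = 0
Dy = (2)(-5) - (2)(20) = -10 - 40 = -50
x = Dx/D = 0/10 = 0
y = Dy/D = -50/10 = -5

x = 0, y = -5


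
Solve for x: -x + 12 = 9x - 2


Starting with: -x + 12 = 9x - 2
Move all x terms to left: (-1 - 9)x = -2 - 12
Simplify: -10x = -14
Divide both sides by -10: x = 7/5

x = 7/5


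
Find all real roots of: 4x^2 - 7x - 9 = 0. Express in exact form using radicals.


Using the quadratic formula: x = (-b ± sqrt(b^2 - 4ac)) / (2a)
Here a = 4, b = -7, c = -9
Discriminant = b^2 - 4ac = (-7)^2 - 4(4)(-9) = 49 + 144 = 193
Since discriminant = 193 > 0, there are two real roots.
x = (7 ± sqrt(193)) / 8
Numerically: x ≈ 2.6116 or x ≈ -0.8616

x = (7 + sqrt(193)) / 8 or x = (7 - sqrt(193)) / 8


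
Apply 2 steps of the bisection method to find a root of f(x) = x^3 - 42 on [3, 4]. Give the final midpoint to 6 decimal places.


f(x) = x^3 - 42
f(3) = -15 < 0
f(4) = 22 > 0

Step 1: midpoint = (3.000000 + 4.000000)/2 = 3.500000
  f(3.500000) = 0.875000
  f(mid) > 0, so root is in [3.000000, 3.500000]

Step 2: midpoint = (3.000000 + 3.500000)/2 = 3.250000
  f(3.250000) = -7.671875
  f(mid) < 0, so root is in [3.250000, 3.500000]

midpoint = 3.250000


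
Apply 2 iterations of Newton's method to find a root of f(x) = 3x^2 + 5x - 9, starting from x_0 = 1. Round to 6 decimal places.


Newton's method: x_(n+1) = x_n - f(x_n)/f'(x_n)
f(x) = 3x^2 + 5x - 9
f'(x) = 6x + 5

Iteration 1:
  f(1.000000) = -1.000000
  f'(1.000000) = 11.000000
  x_1 = 1.000000 - (-1.000000)/(11.000000) = 1.090909

Iteration 2:
  f(1.090909) = 0.024793
  f'(1.090909) = 11.545455
  x_2 = 1.090909 - (0.024793)/(11.545455) = 1.088762

x_2 = 1.088762


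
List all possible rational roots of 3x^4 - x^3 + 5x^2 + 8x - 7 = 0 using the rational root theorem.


Rational root theorem: possible roots are ±p/q where:
  p divides the constant term (-7): p ∈ {1, 7}
  q divides the leading coefficient (3): q ∈ {1, 3}

All possible rational roots: -7, -7/3, -1, -1/3, 1/3, 1, 7/3, 7

-7, -7/3, -1, -1/3, 1/3, 1, 7/3, 7


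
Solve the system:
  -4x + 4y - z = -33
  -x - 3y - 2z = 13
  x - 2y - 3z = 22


Using Cramer's rule. Expand each determinant along the first row.
D  = (-4)*[(-3)*(-3) - (-2)*(-2)] - 4*[(-1)*(-3) - (-2)*1] + (-1)*[(-1)*(-2) - (-3)*1]
  = (-4)*(5) - 4*(5) + (-1)*(5) = -45
Dx = (-33)*[(-3)*(-3) - (-2)*(-2)] - 4*[13*(-3) - (-2)*22] + (-1)*[13*(-2) - (-3)*22]
  = (-33)*(5) - 4*(5) + (-1)*(40) = -225
Dy = (-4)*[13*(-3) - (-2)*22] - (-33)*[(-1)*(-3) - (-2)*1] + (-1)*[(-1)*22 - 13*1]
  = (-4)*(5) - (-33)*(5) + (-1)*(-35) = 180
Dz = (-4)*[(-3)*22 - 13*(-2)] - 4*[(-1)*22 - 13*1] + (-33)*[(-1)*(-2) - (-3)*1]
  = (-4)*(-40) - 4*(-35) + (-33)*(5) = 135
x = Dx/D = -225/-45 = 5, y = Dy/D = 180/-45 = -4, z = Dz/D = 135/-45 = -3
Check eq1: (-4)(5) + (4)(-4) + (-1)(-3) = -33 = -33 ✓
Check eq2: (-1)(5) + (-3)(-4) + (-2)(-3) = 13 = 13 ✓
Check eq3: (1)(5) + (-2)(-4) + (-3)(-3) = 22 = 22 ✓

x = 5, y = -4, z = -3


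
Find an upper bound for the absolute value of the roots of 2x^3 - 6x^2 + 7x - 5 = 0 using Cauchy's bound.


Cauchy's bound: all roots r satisfy |r| <= 1 + max(|a_i/a_n|) for i = 0,...,n-1
where a_n is the leading coefficient.

Coefficients: [2, -6, 7, -5]
Leading coefficient a_n = 2
Ratios |a_i/a_n|: 3, 7/2, 5/2
Maximum ratio: 7/2
Cauchy's bound: |r| <= 1 + 7/2 = 9/2

Upper bound = 9/2


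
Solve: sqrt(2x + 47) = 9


Square both sides: 2x + 47 = 9^2 = 81
2x = 81 - 47 = 34
x = 17
Check: sqrt(2*17 + 47) = sqrt(81) = 9 ✓

x = 17


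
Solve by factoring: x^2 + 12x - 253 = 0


We need two numbers that multiply to -253 and add to 12.
Those numbers are -11 and 23 (since (-11) * 23 = -253 and (-11) + 23 = 12).
So x^2 + 12x - 253 = (x - 11)(x + 23) = 0
Setting each factor to zero: x = 11 or x = -23

x = -23, x = 11


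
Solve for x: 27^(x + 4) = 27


Express both sides with the same base.
27 = 27^1
Since the bases match, equate exponents: x + 4 = 1
So x = 1 - (4) = -3

x = -3


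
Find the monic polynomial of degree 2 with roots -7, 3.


A monic polynomial with roots -7, 3 is:
p(x) = (x + 7)(x - 3)
After multiplying by (x + 7): x + 7
After multiplying by (x - 3): x^2 + 4x - 21

x^2 + 4x - 21


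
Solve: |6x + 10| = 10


An absolute value equation |expr| = 10 gives two cases:
Case 1: 6x + 10 = 10
  6x = 0, so x = 0
Case 2: 6x + 10 = -10
  6x = -20, so x = -10/3

x = -10/3, x = 0


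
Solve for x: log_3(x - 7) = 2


Convert to exponential form: x - 7 = 3^2 = 9
x = 9 + 7 = 16
Check: log_3(16 - 7) = log_3(9) = log_3(9) = 2 ✓

x = 16


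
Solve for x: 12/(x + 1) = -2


Multiply both sides by (x + 1): 12 = -2(x + 1)
Distribute: 12 = -2x - 2
-2x = 12 + 2 = 14
x = -7

x = -7


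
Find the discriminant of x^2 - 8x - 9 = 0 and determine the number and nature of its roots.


For ax^2 + bx + c = 0, discriminant D = b^2 - 4ac
Here a = 1, b = -8, c = -9
D = (-8)^2 - 4(1)(-9) = 64 + 36 = 100

D = 100 > 0 and is a perfect square (sqrt = 10)
The equation has 2 distinct real rational roots.

Discriminant = 100, 2 distinct real rational roots


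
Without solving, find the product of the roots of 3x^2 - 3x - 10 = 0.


By Vieta's formulas for ax^2 + bx + c = 0:
  Sum of roots = -b/a
  Product of roots = c/a

Here a = 3, b = -3, c = -10
Sum = -(-3)/3 = 1
Product = -10/3 = -10/3

Product = -10/3


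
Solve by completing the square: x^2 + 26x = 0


Start: x^2 + 26x + 0 = 0
Move constant: x^2 + 26x = 0
Half of 26 is 13, squared is 169
Add 169 to both sides: x^2 + 26x + 169 = 169
(x + 13)^2 = 169
x + 13 = ±13
x = -13 + 13 = 0 or x = -13 - 13 = -26

x = -26, x = 0


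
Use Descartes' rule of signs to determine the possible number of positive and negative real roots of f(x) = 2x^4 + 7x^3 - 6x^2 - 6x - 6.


Descartes' rule of signs:

For positive roots, count sign changes in f(x) = 2x^4 + 7x^3 - 6x^2 - 6x - 6:
Signs of coefficients: +, +, -, -, -
Number of sign changes: 1
Possible positive real roots: 1

For negative roots, examine f(-x) = 2x^4 - 7x^3 - 6x^2 + 6x - 6:
Signs of coefficients: +, -, -, +, -
Number of sign changes: 3
Possible negative real roots: 3, 1

Positive roots: 1; Negative roots: 3 or 1


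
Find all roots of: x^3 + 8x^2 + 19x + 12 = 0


Let p(x) = x^3 + 8x^2 + 19x + 12. By the rational root theorem (leading coefficient 1), any rational root is an integer divisor of 12: try ±1, ±2, ... in turn.
Test x = 1: value = 40 ≠ 0.
Test x = -1: value = 0 ✓, so (x + 1) is a factor.
Synthetic division by (x + 1): bring down 1; 1(-1) + 8 = 7; 7(-1) + 19 = 12; 12(-1) + 12 = 0 → quotient x^2 + 7x + 12, remainder 0.
Solve the quadratic x^2 + 7x + 12 = 0: discriminant = 7^2 - 4(1)(12) = 49 - 48 = 1.
sqrt(1) = 1, so x = (-7 ± 1)/2: x = -3 or x = -4.
Collecting all roots found:

x = -4, x = -3, x = -1


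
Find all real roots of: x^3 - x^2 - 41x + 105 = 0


Let p(x) = x^3 - x^2 - 41x + 105. By the rational root theorem (leading coefficient 1), any rational root is an integer divisor of 105: try ±1, ±2, ... in turn.
Test x = 1: value = 64 ≠ 0.
Test x = -1: value = 144 ≠ 0.
Test x = 3: value = 0 ✓, so (x - 3) is a factor.
Synthetic division by (x - 3): bring down 1; 1(3) - 1 = 2; 2(3) - 41 = -35; (-35)(3) + 105 = 0 → quotient x^2 + 2x - 35, remainder 0.
Solve the quadratic x^2 + 2x - 35 = 0: discriminant = 2^2 - 4(1)(-35) = 4 + 140 = 144.
sqrt(144) = 12, so x = (-2 ± 12)/2: x = 5 or x = -7.

x = -7, x = 3, x = 5


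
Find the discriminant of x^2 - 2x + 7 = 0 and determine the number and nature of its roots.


For ax^2 + bx + c = 0, discriminant D = b^2 - 4ac
Here a = 1, b = -2, c = 7
D = (-2)^2 - 4(1)(7) = 4 - 28 = -24

D = -24 < 0
The equation has no real roots (2 complex conjugate roots).

Discriminant = -24, no real roots (2 complex conjugate roots)


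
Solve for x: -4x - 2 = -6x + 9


Starting with: -4x - 2 = -6x + 9
Move all x terms to left: (-4 + 6)x = 9 + 2
Simplify: 2x = 11
Divide both sides by 2: x = 11/2

x = 11/2


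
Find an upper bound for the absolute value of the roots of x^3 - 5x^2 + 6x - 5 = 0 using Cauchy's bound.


Cauchy's bound: all roots r satisfy |r| <= 1 + max(|a_i/a_n|) for i = 0,...,n-1
where a_n is the leading coefficient.

Coefficients: [1, -5, 6, -5]
Leading coefficient a_n = 1
Ratios |a_i/a_n|: 5, 6, 5
Maximum ratio: 6
Cauchy's bound: |r| <= 1 + 6 = 7

Upper bound = 7


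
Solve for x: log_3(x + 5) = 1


Convert to exponential form: x + 5 = 3^1 = 3
x = 3 - 5 = -2
Check: log_3(-2 + 5) = log_3(3) = log_3(3) = 1 ✓

x = -2
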